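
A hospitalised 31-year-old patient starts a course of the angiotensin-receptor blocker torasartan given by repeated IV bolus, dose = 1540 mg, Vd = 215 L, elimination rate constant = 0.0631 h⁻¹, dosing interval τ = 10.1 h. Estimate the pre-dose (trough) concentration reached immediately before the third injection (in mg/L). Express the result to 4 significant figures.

5.789 mg/L

C₀ per dose = Dose / Vd = 1540 / 215 = 7.163 mg/L
Fraction remaining after one interval: r = e^(−kτ) = e^(−0.06310 × 10.1) = 0.5287
Before dose 3, 2 doses have been given (aged 1τ, 2τ).
C_trough = C₀ × (r + r²) = 7.163 × (0.5287 + 0.2795) = 5.789 mg/L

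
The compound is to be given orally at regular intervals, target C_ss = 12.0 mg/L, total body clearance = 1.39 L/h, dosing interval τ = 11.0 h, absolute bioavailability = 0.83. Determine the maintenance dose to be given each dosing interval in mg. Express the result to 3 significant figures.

221 mg

At steady state, F × (Dose/τ) = Css × CL.
Dose = Css × CL × τ / F = 12.0 × 1.390 × 11.0 / 0.83 = 221.1 mg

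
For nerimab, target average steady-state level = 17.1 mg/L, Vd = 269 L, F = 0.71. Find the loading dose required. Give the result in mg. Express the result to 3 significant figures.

LD = Css × Vd / F = 17.1 × 269 / 0.71 = 6479 mg

6480 mg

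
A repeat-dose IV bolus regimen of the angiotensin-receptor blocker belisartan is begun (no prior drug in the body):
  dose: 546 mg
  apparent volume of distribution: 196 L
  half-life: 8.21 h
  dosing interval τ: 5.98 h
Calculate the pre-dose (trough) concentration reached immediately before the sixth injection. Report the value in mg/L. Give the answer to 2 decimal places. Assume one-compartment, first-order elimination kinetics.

C₀ per dose = Dose / Vd = 546 / 196 = 2.786 mg/L
k = ln2 / t½ = 0.693147 / 8.21 = 0.08443 h⁻¹
Fraction remaining after one interval: r = e^(−kτ) = e^(−0.08443 × 5.98) = 0.6036
Before dose 6, 5 doses have been given (aged 1τ, 2τ, 3τ, 4τ, 5τ).
C_trough = C₀ × (r + r² + … + r^5) = C₀ × r(1−r^5)/(1−r)
        = 2.786 × 0.6036 × (1 − 0.08012) / (1 − 0.6036) = 3.902 mg/L

3.90 mg/L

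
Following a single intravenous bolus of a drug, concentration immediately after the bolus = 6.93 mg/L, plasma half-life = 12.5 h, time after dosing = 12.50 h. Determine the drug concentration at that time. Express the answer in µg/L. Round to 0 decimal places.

3465 µg/L

k = ln2 / t½ = 0.693147 / 12.5 = 0.05545 h⁻¹
t / t½ = 12.50 / 12.5 = 1 half-lives
C = C₀ × (1/2)^1 = 6.930 × 0.5000 = 3.465 mg/L
Convert: 3.465 mg/L × 1000 = 3465 µg/L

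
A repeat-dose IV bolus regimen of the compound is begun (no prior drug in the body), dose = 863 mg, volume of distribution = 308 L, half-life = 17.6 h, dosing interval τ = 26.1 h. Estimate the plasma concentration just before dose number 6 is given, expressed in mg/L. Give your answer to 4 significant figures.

1.552 mg/L

C₀ per dose = Dose / Vd = 863 / 308 = 2.802 mg/L
k = ln2 / t½ = 0.693147 / 17.6 = 0.03938 h⁻¹
Fraction remaining after one interval: r = e^(−kτ) = e^(−0.03938 × 26.1) = 0.3578
Before dose 6, 5 doses have been given (aged 1τ, 2τ, 3τ, 4τ, 5τ).
C_trough = C₀ × (r + r² + … + r^5) = C₀ × r(1−r^5)/(1−r)
        = 2.802 × 0.3578 × (1 − 0.005864) / (1 − 0.3578) = 1.552 mg/L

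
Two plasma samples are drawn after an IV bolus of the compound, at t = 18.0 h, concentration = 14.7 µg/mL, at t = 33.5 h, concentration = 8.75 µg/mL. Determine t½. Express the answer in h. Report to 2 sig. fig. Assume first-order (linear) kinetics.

21 h

k = ln(C₁/C₂) / (t₂ − t₁) = ln(14.7/8.75) / (33.5 − 18.0)
  = 0.5188 / 15.50 = 0.03347 h⁻¹
t½ = ln2 / k = 0.693147 / 0.03347 = 20.71 h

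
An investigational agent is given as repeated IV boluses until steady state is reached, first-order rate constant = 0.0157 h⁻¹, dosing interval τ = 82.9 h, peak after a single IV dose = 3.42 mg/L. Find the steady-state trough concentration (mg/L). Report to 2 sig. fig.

1.3 mg/L

e^(−kτ) = e^(−0.01570 × 82.9) = 0.2721
Accumulation ratio R = 1 / (1 − e^(−kτ)) = 1 / (1 − 0.2721) = 1.374
Steady-state trough = C₀ × R × e^(−kτ) = 3.42 × 1.374 × 0.2721 = 1.279 mg/L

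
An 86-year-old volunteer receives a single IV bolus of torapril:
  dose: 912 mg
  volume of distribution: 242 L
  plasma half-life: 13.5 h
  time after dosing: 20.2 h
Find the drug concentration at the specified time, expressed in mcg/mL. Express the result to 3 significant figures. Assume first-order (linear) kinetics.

C₀ = Dose / Vd = 912.0 / 242 = 3.769 mg/L
k = ln2 / t½ = 0.693147 / 13.5 = 0.05134 h⁻¹
C = C₀ · e^(−k·t) = 3.769 × e^(−0.05134 × 20.2)
  = 3.769 × 0.3545 = 1.336 mg/L
(1.336 mg/L = 1.336 mcg/mL)

1.34 mcg/mL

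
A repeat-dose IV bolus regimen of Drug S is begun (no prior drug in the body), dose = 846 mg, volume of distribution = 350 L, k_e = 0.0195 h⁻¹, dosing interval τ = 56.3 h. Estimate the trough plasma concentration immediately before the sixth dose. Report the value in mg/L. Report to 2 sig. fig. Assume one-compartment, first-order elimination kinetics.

C₀ per dose = Dose / Vd = 846 / 350 = 2.417 mg/L
Fraction remaining after one interval: r = e^(−kτ) = e^(−0.01950 × 56.3) = 0.3336
Before dose 6, 5 doses have been given (aged 1τ, 2τ, 3τ, 4τ, 5τ).
C_trough = C₀ × (r + r² + … + r^5) = C₀ × r(1−r^5)/(1−r)
        = 2.417 × 0.3336 × (1 − 0.004132) / (1 − 0.3336) = 1.205 mg/L

1.2 mg/L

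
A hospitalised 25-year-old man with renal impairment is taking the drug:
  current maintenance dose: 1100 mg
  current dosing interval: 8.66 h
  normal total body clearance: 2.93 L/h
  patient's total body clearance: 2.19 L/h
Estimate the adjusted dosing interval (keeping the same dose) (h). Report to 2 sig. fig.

To keep the same average steady-state level, dosing rate must scale with clearance.
CL ratio = 2.19 / 2.93 = 0.7474
New interval (same dose) = 8.66 / 0.7474 = 11.59 h

12 h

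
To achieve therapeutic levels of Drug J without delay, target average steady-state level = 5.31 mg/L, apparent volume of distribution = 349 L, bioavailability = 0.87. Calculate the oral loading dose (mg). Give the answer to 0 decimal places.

2130 mg

LD = Css × Vd / F = 5.31 × 349 / 0.87 = 2130 mg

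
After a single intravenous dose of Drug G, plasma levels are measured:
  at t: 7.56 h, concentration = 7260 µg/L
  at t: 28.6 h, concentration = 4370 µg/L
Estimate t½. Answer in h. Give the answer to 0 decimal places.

29 h

k = ln(C₁/C₂) / (t₂ − t₁) = ln(7260/4370) / (28.6 − 7.56)
  = 0.5076 / 21.04 = 0.02413 h⁻¹
t½ = ln2 / k = 0.693147 / 0.02413 = 28.73 h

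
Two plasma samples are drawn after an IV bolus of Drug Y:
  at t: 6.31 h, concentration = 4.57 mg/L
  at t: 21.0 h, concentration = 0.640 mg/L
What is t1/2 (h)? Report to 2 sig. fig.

5.2 h

k = ln(C₁/C₂) / (t₂ − t₁) = ln(4.57/0.640) / (21.0 − 6.31)
  = 1.966 / 14.69 = 0.1338 h⁻¹
t½ = ln2 / k = 0.693147 / 0.1338 = 5.180 h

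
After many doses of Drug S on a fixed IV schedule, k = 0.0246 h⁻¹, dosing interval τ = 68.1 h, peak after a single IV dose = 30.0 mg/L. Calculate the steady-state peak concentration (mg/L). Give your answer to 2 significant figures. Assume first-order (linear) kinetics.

37 mg/L

e^(−kτ) = e^(−0.02460 × 68.1) = 0.1873
Accumulation ratio R = 1 / (1 − e^(−kτ)) = 1 / (1 − 0.1873) = 1.230
Steady-state peak = C₀ × R = 30.0 × 1.230 = 36.90 mg/L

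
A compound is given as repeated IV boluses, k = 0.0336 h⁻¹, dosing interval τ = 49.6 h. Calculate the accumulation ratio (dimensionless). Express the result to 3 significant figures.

e^(−kτ) = e^(−0.03360 × 49.6) = 0.1889
Accumulation ratio R = 1 / (1 − e^(−kτ)) = 1 / (1 − 0.1889) = 1.233

1.23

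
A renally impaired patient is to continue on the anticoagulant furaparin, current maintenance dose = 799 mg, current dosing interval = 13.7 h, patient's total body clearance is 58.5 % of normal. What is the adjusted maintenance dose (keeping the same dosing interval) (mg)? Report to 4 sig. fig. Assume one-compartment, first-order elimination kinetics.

To keep the same average steady-state level, dosing rate must scale with clearance.
CL ratio = 58.5 / 100 = 0.5850
New dose (same interval) = 799 × 0.5850 = 467.4 mg

467.4 mg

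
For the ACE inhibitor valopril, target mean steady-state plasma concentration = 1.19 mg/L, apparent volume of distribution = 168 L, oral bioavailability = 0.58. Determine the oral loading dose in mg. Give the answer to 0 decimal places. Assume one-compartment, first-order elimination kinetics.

LD = Css × Vd / F = 1.19 × 168 / 0.58 = 344.7 mg

345 mg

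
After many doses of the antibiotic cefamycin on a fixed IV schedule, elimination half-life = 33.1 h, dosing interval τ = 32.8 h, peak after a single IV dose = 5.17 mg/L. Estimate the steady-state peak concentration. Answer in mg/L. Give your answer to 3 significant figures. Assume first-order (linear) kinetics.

10.4 mg/L

k = ln2 / t½ = 0.693147 / 33.1 = 0.02094 h⁻¹
e^(−kτ) = e^(−0.02094 × 32.8) = 0.5032
Accumulation ratio R = 1 / (1 − e^(−kτ)) = 1 / (1 − 0.5032) = 2.013
Steady-state peak = C₀ × R = 5.17 × 2.013 = 10.41 mg/L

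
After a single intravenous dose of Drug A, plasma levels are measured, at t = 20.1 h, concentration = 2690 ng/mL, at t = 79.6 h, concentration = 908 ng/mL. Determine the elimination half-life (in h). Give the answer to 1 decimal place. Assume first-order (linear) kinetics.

38.0 h

k = ln(C₁/C₂) / (t₂ − t₁) = ln(2690/908) / (79.6 − 20.1)
  = 1.086 / 59.50 = 0.01825 h⁻¹
t½ = ln2 / k = 0.693147 / 0.01825 = 37.98 h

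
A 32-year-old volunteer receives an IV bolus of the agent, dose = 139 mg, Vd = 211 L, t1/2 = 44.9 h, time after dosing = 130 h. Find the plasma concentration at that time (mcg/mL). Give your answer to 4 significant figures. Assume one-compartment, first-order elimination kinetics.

C₀ = Dose / Vd = 139.0 / 211 = 0.6588 mg/L
k = ln2 / t½ = 0.693147 / 44.9 = 0.01544 h⁻¹
C = C₀ · e^(−k·t) = 0.6588 × e^(−0.01544 × 130)
  = 0.6588 × 0.1344 = 0.08854 mg/L
(0.08854 mg/L = 0.08854 mcg/mL)

0.08854 mcg/mL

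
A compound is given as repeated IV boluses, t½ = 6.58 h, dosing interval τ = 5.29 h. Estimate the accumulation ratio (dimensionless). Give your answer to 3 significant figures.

k = ln2 / t½ = 0.693147 / 6.58 = 0.1053 h⁻¹
e^(−kτ) = e^(−0.1053 × 5.29) = 0.5729
Accumulation ratio R = 1 / (1 − e^(−kτ)) = 1 / (1 − 0.5729) = 2.341

2.34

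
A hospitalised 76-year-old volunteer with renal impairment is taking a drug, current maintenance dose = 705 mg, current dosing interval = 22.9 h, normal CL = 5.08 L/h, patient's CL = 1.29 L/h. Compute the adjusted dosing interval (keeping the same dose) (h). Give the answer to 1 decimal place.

To keep the same average steady-state level, dosing rate must scale with clearance.
CL ratio = 1.29 / 5.08 = 0.2539
New interval (same dose) = 22.9 / 0.2539 = 90.19 h

90.2 h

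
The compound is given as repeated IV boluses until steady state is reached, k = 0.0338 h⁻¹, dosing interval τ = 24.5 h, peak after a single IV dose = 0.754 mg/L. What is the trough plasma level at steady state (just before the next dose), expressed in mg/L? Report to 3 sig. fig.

e^(−kτ) = e^(−0.03380 × 24.5) = 0.4369
Accumulation ratio R = 1 / (1 − e^(−kτ)) = 1 / (1 − 0.4369) = 1.776
Steady-state trough = C₀ × R × e^(−kτ) = 0.754 × 1.776 × 0.4369 = 0.5851 mg/L

0.585 mg/L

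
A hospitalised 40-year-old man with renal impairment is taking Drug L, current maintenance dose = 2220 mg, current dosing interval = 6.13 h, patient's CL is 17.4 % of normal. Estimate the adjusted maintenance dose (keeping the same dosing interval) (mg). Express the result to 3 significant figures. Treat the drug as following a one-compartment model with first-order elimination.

To keep the same average steady-state level, dosing rate must scale with clearance.
CL ratio = 17.4 / 100 = 0.1740
New dose (same interval) = 2220 × 0.1740 = 386.3 mg

386 mg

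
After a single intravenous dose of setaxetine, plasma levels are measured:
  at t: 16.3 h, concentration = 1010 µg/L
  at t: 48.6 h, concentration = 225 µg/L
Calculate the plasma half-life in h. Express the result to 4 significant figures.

14.91 h

k = ln(C₁/C₂) / (t₂ − t₁) = ln(1010/225) / (48.6 − 16.3)
  = 1.502 / 32.30 = 0.04650 h⁻¹
t½ = ln2 / k = 0.693147 / 0.04650 = 14.91 h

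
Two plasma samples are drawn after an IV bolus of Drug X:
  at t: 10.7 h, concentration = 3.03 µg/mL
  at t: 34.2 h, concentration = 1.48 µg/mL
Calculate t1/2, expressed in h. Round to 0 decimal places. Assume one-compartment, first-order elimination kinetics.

k = ln(C₁/C₂) / (t₂ − t₁) = ln(3.03/1.48) / (34.2 − 10.7)
  = 0.7165 / 23.50 = 0.03049 h⁻¹
t½ = ln2 / k = 0.693147 / 0.03049 = 22.73 h

23 h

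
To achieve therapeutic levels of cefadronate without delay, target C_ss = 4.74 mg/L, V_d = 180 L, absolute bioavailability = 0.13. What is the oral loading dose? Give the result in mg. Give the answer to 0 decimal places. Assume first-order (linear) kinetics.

LD = Css × Vd / F = 4.74 × 180 / 0.13 = 6563 mg

6563 mg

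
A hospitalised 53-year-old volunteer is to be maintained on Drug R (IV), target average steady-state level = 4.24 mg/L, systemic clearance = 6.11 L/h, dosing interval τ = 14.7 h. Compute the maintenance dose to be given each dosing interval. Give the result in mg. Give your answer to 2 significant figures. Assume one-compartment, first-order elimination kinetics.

380 mg

At steady state, Dose/τ = Css × CL.
Dose = Css × CL × τ = 4.24 × 6.110 × 14.7 = 380.8 mg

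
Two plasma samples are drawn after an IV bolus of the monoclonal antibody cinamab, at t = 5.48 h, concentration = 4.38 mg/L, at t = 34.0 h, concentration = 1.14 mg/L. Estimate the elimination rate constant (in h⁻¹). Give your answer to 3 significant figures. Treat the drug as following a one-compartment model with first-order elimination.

k = ln(C₁/C₂) / (t₂ − t₁) = ln(4.38/1.14) / (34.0 − 5.48)
  = 1.346 / 28.52 = 0.04719 h⁻¹

0.0472 h⁻¹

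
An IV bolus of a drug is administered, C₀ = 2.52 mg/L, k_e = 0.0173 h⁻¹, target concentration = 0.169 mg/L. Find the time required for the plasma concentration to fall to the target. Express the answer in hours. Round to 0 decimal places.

t = ln(C₀ / C) / k = ln(2.520 / 0.169) / 0.01730
  = ln(14.91) / 0.01730 = 2.702 / 0.01730 = 156.2 h

156 h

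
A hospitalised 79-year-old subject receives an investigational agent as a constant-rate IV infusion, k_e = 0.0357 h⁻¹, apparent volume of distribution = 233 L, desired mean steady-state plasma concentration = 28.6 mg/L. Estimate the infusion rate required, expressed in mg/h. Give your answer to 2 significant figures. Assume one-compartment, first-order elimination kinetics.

CL = k × Vd = 0.03570 × 233 = 8.318 L/h
At steady state, infusion rate R₀ = Css × CL = 28.6 × 8.318 = 237.9 mg/h

240 mg/h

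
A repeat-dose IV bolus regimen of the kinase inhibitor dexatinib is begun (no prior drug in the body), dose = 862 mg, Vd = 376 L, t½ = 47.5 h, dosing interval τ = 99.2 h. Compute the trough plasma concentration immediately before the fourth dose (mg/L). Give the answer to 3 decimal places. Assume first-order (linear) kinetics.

0.696 mg/L

C₀ per dose = Dose / Vd = 862 / 376 = 2.293 mg/L
k = ln2 / t½ = 0.693147 / 47.5 = 0.01459 h⁻¹
Fraction remaining after one interval: r = e^(−kτ) = e^(−0.01459 × 99.2) = 0.2352
Before dose 4, 3 doses have been given (aged 1τ, 2τ, 3τ).
C_trough = C₀ × (r + r² + … + r^3) = C₀ × r(1−r^3)/(1−r)
        = 2.293 × 0.2352 × (1 − 0.01301) / (1 − 0.2352) = 0.6960 mg/L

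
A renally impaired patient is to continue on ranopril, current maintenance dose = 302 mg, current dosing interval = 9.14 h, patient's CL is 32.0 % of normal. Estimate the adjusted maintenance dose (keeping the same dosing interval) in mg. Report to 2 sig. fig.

To keep the same average steady-state level, dosing rate must scale with clearance.
CL ratio = 32.0 / 100 = 0.3200
New dose (same interval) = 302 × 0.3200 = 96.64 mg

97 mg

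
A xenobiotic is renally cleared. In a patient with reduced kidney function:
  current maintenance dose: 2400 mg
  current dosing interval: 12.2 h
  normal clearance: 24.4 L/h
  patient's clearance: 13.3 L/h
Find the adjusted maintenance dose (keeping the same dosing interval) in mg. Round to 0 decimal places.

1308 mg

To keep the same average steady-state level, dosing rate must scale with clearance.
CL ratio = 13.3 / 24.4 = 0.5451
New dose (same interval) = 2400 × 0.5451 = 1308 mg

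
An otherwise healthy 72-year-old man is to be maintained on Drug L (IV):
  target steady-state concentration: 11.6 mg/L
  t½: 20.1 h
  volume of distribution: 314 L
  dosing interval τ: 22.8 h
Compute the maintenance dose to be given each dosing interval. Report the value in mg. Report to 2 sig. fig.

k = ln2 / t½ = 0.693147 / 20.1 = 0.03448 h⁻¹
CL = k × Vd = 0.03448 × 314 = 10.83 L/h
At steady state, Dose/τ = Css × CL.
Dose = Css × CL × τ = 11.6 × 10.83 × 22.8 = 2864 mg

2900 mg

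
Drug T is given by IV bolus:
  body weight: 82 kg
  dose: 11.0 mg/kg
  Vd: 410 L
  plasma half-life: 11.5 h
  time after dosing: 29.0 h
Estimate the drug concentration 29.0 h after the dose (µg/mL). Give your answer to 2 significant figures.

0.38 µg/mL

Total dose = 11.0 × 82 = 902.0 mg
C₀ = Dose / Vd = 902.0 / 410 = 2.200 mg/L
k = ln2 / t½ = 0.693147 / 11.5 = 0.06027 h⁻¹
C = C₀ · e^(−k·t) = 2.200 × e^(−0.06027 × 29.0)
  = 2.200 × 0.1742 = 0.3832 mg/L
(0.3832 mg/L = 0.3832 µg/mL)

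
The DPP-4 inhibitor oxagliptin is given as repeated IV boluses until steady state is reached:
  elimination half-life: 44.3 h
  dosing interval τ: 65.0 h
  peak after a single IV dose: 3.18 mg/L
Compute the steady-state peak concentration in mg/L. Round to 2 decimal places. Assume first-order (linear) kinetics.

4.98 mg/L

k = ln2 / t½ = 0.693147 / 44.3 = 0.01565 h⁻¹
e^(−kτ) = e^(−0.01565 × 65.0) = 0.3616
Accumulation ratio R = 1 / (1 − e^(−kτ)) = 1 / (1 − 0.3616) = 1.566
Steady-state peak = C₀ × R = 3.18 × 1.566 = 4.980 mg/L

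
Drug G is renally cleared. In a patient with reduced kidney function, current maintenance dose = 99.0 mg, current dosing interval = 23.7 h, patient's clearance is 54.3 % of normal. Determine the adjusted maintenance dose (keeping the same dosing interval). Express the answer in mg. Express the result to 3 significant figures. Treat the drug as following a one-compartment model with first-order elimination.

To keep the same average steady-state level, dosing rate must scale with clearance.
CL ratio = 54.3 / 100 = 0.5430
New dose (same interval) = 99.0 × 0.5430 = 53.76 mg

53.8 mg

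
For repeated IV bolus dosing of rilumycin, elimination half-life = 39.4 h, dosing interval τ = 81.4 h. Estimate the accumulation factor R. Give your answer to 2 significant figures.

k = ln2 / t½ = 0.693147 / 39.4 = 0.01759 h⁻¹
e^(−kτ) = e^(−0.01759 × 81.4) = 0.2389
Accumulation ratio R = 1 / (1 − e^(−kτ)) = 1 / (1 − 0.2389) = 1.314

1.3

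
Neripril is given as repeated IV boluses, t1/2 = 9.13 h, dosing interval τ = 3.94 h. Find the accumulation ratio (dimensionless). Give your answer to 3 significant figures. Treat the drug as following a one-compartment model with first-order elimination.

k = ln2 / t½ = 0.693147 / 9.13 = 0.07592 h⁻¹
e^(−kτ) = e^(−0.07592 × 3.94) = 0.7415
Accumulation ratio R = 1 / (1 − e^(−kτ)) = 1 / (1 − 0.7415) = 3.868

3.87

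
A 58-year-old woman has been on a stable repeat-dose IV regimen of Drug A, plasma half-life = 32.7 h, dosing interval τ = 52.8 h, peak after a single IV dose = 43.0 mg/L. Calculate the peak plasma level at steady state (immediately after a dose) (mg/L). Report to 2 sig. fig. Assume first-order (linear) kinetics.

64 mg/L

k = ln2 / t½ = 0.693147 / 32.7 = 0.02120 h⁻¹
e^(−kτ) = e^(−0.02120 × 52.8) = 0.3265
Accumulation ratio R = 1 / (1 − e^(−kτ)) = 1 / (1 − 0.3265) = 1.485
Steady-state peak = C₀ × R = 43.0 × 1.485 = 63.86 mg/L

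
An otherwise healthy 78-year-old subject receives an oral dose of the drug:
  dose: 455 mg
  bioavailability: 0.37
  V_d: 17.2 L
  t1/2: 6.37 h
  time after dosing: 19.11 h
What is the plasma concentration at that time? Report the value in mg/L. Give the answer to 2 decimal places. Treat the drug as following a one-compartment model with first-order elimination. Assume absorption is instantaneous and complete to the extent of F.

Amount reaching circulation = F × Dose = 0.37 × 455.0 = 168.4 mg
C₀ = F·Dose / Vd = 168.4 / 17.2 = 9.791 mg/L
k = ln2 / t½ = 0.693147 / 6.37 = 0.1088 h⁻¹
t / t½ = 19.11 / 6.37 = 3 half-lives
C = C₀ × (1/2)^3 = 9.791 × 0.1250 = 1.224 mg/L

1.22 mg/L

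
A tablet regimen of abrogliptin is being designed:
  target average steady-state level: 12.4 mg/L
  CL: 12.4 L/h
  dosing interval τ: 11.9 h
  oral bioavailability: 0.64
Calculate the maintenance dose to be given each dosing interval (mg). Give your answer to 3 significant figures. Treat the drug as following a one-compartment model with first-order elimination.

At steady state, F × (Dose/τ) = Css × CL.
Dose = Css × CL × τ / F = 12.4 × 12.40 × 11.9 / 0.64 = 2859 mg

2860 mg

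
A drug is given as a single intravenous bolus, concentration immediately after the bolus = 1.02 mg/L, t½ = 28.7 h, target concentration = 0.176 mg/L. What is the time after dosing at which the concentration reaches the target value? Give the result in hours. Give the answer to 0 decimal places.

k = ln2 / t½ = 0.693147 / 28.7 = 0.02415 h⁻¹
t = ln(C₀ / C) / k = ln(1.020 / 0.176) / 0.02415
  = ln(5.795) / 0.02415 = 1.757 / 0.02415 = 72.75 h

73 h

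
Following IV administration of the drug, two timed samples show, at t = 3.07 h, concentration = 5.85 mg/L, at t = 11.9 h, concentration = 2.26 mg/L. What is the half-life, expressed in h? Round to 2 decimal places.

k = ln(C₁/C₂) / (t₂ − t₁) = ln(5.85/2.26) / (11.9 − 3.07)
  = 0.9511 / 8.830 = 0.1077 h⁻¹
t½ = ln2 / k = 0.693147 / 0.1077 = 6.436 h

6.44 h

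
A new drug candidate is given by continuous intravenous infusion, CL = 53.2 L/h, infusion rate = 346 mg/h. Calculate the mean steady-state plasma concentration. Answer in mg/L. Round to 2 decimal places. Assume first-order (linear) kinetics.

6.50 mg/L

At steady state Css = R₀ / CL = 346 / 53.20 = 6.504 mg/L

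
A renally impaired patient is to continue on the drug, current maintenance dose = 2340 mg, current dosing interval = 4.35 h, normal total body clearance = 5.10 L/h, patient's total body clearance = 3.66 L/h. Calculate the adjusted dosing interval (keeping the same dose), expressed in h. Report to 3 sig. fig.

6.06 h

To keep the same average steady-state level, dosing rate must scale with clearance.
CL ratio = 3.66 / 5.10 = 0.7176
New interval (same dose) = 4.35 / 0.7176 = 6.062 h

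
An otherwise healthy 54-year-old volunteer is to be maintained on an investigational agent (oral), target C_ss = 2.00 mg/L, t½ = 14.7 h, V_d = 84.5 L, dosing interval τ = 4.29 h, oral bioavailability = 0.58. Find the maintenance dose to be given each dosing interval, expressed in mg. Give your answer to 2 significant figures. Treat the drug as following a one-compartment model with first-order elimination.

59 mg

k = ln2 / t½ = 0.693147 / 14.7 = 0.04715 h⁻¹
CL = k × Vd = 0.04715 × 84.5 = 3.984 L/h
At steady state, F × (Dose/τ) = Css × CL.
Dose = Css × CL × τ / F = 2.00 × 3.984 × 4.29 / 0.58 = 58.94 mg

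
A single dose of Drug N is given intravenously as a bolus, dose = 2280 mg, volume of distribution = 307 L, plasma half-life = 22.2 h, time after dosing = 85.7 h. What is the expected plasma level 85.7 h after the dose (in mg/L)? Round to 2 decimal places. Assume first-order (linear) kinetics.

0.51 mg/L

C₀ = Dose / Vd = 2280 / 307 = 7.427 mg/L
k = ln2 / t½ = 0.693147 / 22.2 = 0.03122 h⁻¹
C = C₀ · e^(−k·t) = 7.427 × e^(−0.03122 × 85.7)
  = 7.427 × 0.06887 = 0.5115 mg/L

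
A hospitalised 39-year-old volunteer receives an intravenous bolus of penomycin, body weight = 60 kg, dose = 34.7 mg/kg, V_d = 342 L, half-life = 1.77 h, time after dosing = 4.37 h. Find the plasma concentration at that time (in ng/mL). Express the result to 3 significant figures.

1100 ng/mL

Total dose = 34.7 × 60 = 2082 mg
C₀ = Dose / Vd = 2082 / 342 = 6.088 mg/L
k = ln2 / t½ = 0.693147 / 1.77 = 0.3916 h⁻¹
C = C₀ · e^(−k·t) = 6.088 × e^(−0.3916 × 4.37)
  = 6.088 × 0.1806 = 1.099 mg/L
Convert: 1.099 mg/L × 1000 = 1099 ng/mL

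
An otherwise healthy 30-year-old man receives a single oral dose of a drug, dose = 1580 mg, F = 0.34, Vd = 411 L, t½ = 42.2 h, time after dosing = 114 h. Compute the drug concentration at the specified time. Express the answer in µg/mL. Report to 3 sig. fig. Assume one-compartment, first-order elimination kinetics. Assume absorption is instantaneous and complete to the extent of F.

Amount reaching circulation = F × Dose = 0.34 × 1580 = 537.2 mg
C₀ = F·Dose / Vd = 537.2 / 411 = 1.307 mg/L
k = ln2 / t½ = 0.693147 / 42.2 = 0.01643 h⁻¹
C = C₀ · e^(−k·t) = 1.307 × e^(−0.01643 × 114)
  = 1.307 × 0.1537 = 0.2009 mg/L
(0.2009 mg/L = 0.2009 µg/mL)

0.201 µg/mL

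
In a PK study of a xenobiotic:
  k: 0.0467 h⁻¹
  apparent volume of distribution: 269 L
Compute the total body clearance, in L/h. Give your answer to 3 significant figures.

12.6 L/h

CL = k × Vd = 0.0467 × 269 = 12.56 L/h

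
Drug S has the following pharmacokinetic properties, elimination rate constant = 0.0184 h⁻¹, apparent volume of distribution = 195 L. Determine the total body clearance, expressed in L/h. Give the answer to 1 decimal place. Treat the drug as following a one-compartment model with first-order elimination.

3.6 L/h

CL = k × Vd = 0.0184 × 195 = 3.588 L/h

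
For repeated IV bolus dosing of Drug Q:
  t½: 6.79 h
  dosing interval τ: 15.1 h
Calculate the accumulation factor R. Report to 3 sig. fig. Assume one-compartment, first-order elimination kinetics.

1.27

k = ln2 / t½ = 0.693147 / 6.79 = 0.1021 h⁻¹
e^(−kτ) = e^(−0.1021 × 15.1) = 0.2140
Accumulation ratio R = 1 / (1 − e^(−kτ)) = 1 / (1 − 0.2140) = 1.272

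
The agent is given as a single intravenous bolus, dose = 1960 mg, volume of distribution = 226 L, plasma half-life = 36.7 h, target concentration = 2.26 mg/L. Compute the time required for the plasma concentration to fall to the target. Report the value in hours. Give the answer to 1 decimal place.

71.2 h

C₀ = Dose / Vd = 1960 / 226 = 8.673 mg/L
k = ln2 / t½ = 0.693147 / 36.7 = 0.01889 h⁻¹
t = ln(C₀ / C) / k = ln(8.673 / 2.26) / 0.01889
  = ln(3.838) / 0.01889 = 1.345 / 0.01889 = 71.20 h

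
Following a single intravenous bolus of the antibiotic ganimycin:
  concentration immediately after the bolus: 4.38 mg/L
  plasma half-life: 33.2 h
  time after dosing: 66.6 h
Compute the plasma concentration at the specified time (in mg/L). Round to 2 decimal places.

1.09 mg/L

k = ln2 / t½ = 0.693147 / 33.2 = 0.02088 h⁻¹
C = C₀ · e^(−k·t) = 4.380 × e^(−0.02088 × 66.6)
  = 4.380 × 0.2489 = 1.090 mg/L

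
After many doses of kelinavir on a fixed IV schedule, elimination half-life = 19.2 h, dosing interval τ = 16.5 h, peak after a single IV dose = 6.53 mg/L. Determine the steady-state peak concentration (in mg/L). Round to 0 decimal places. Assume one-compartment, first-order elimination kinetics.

k = ln2 / t½ = 0.693147 / 19.2 = 0.03610 h⁻¹
e^(−kτ) = e^(−0.03610 × 16.5) = 0.5512
Accumulation ratio R = 1 / (1 − e^(−kτ)) = 1 / (1 − 0.5512) = 2.228
Steady-state peak = C₀ × R = 6.53 × 2.228 = 14.55 mg/L

15 mg/L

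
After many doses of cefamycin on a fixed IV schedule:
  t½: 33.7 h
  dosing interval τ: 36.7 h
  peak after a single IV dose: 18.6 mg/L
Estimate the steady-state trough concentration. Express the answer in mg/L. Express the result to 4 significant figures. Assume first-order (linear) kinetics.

k = ln2 / t½ = 0.693147 / 33.7 = 0.02057 h⁻¹
e^(−kτ) = e^(−0.02057 × 36.7) = 0.4700
Accumulation ratio R = 1 / (1 − e^(−kτ)) = 1 / (1 − 0.4700) = 1.887
Steady-state trough = C₀ × R × e^(−kτ) = 18.6 × 1.887 × 0.4700 = 16.50 mg/L

16.50 mg/L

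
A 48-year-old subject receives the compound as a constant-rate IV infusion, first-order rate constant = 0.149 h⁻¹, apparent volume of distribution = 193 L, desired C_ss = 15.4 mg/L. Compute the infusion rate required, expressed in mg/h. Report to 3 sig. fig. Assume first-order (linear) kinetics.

443 mg/h

CL = k × Vd = 0.1490 × 193 = 28.76 L/h
At steady state, infusion rate R₀ = Css × CL = 15.4 × 28.76 = 442.9 mg/h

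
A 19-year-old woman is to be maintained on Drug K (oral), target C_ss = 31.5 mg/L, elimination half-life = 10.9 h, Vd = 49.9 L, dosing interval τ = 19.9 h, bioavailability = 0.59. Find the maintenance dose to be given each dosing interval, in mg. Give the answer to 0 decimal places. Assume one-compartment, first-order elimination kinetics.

3371 mg

k = ln2 / t½ = 0.693147 / 10.9 = 0.06359 h⁻¹
CL = k × Vd = 0.06359 × 49.9 = 3.173 L/h
At steady state, F × (Dose/τ) = Css × CL.
Dose = Css × CL × τ / F = 31.5 × 3.173 × 19.9 / 0.59 = 3371 mg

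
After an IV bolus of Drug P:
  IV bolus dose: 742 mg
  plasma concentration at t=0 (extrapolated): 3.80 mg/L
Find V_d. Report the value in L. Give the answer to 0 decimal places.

195 L

Vd = Dose / C₀ = 742.0 / 3.80 = 195.3 L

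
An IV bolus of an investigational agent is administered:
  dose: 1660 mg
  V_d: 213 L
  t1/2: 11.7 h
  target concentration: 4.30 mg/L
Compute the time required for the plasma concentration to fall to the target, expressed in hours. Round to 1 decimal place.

10.0 h

C₀ = Dose / Vd = 1660 / 213 = 7.793 mg/L
k = ln2 / t½ = 0.693147 / 11.7 = 0.05924 h⁻¹
t = ln(C₀ / C) / k = ln(7.793 / 4.30) / 0.05924
  = ln(1.812) / 0.05924 = 0.5944 / 0.05924 = 10.03 h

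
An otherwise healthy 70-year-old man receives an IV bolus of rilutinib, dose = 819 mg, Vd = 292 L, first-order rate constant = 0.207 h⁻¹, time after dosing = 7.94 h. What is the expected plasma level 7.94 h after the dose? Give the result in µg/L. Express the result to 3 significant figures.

C₀ = Dose / Vd = 819.0 / 292 = 2.805 mg/L
C = C₀ · e^(−k·t) = 2.805 × e^(−0.2070 × 7.94)
  = 2.805 × 0.1933 = 0.5422 mg/L
Convert: 0.5422 mg/L × 1000 = 542.2 µg/L

542 µg/L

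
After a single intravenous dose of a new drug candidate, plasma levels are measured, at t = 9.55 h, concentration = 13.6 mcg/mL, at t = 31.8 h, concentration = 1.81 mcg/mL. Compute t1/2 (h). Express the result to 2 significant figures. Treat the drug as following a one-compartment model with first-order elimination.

k = ln(C₁/C₂) / (t₂ − t₁) = ln(13.6/1.81) / (31.8 − 9.55)
  = 2.017 / 22.25 = 0.09065 h⁻¹
t½ = ln2 / k = 0.693147 / 0.09065 = 7.646 h

7.6 h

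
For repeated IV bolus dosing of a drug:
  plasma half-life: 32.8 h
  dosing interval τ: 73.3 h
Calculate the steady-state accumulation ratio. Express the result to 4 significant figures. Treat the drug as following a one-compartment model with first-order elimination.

1.270

k = ln2 / t½ = 0.693147 / 32.8 = 0.02113 h⁻¹
e^(−kτ) = e^(−0.02113 × 73.3) = 0.2125
Accumulation ratio R = 1 / (1 − e^(−kτ)) = 1 / (1 − 0.2125) = 1.270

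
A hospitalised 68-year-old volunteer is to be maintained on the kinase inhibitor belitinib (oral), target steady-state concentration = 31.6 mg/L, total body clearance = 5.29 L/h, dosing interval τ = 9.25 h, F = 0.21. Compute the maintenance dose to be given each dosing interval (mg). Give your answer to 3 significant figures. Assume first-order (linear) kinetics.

At steady state, F × (Dose/τ) = Css × CL.
Dose = Css × CL × τ / F = 31.6 × 5.290 × 9.25 / 0.21 = 7363 mg

7360 mg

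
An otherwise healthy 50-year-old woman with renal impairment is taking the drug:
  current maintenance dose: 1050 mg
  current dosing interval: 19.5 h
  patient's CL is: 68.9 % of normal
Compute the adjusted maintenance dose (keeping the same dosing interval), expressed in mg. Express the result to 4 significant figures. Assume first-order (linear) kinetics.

723.5 mg

To keep the same average steady-state level, dosing rate must scale with clearance.
CL ratio = 68.9 / 100 = 0.6890
New dose (same interval) = 1050 × 0.6890 = 723.5 mg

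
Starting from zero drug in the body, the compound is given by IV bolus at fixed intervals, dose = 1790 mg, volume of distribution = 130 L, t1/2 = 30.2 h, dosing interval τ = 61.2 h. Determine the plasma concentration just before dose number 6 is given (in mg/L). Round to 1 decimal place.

C₀ per dose = Dose / Vd = 1790 / 130 = 13.77 mg/L
k = ln2 / t½ = 0.693147 / 30.2 = 0.02295 h⁻¹
Fraction remaining after one interval: r = e^(−kτ) = e^(−0.02295 × 61.2) = 0.2455
Before dose 6, 5 doses have been given (aged 1τ, 2τ, 3τ, 4τ, 5τ).
C_trough = C₀ × (r + r² + … + r^5) = C₀ × r(1−r^5)/(1−r)
        = 13.77 × 0.2455 × (1 − 0.0008918) / (1 − 0.2455) = 4.477 mg/L

4.5 mg/L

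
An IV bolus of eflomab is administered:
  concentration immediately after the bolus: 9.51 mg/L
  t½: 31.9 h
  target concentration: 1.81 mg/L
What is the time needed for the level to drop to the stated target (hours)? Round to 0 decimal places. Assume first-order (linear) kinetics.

k = ln2 / t½ = 0.693147 / 31.9 = 0.02173 h⁻¹
t = ln(C₀ / C) / k = ln(9.510 / 1.81) / 0.02173
  = ln(5.254) / 0.02173 = 1.659 / 0.02173 = 76.35 h

76 h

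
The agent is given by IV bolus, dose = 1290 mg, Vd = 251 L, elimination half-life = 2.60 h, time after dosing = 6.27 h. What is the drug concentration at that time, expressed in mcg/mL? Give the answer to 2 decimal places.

C₀ = Dose / Vd = 1290 / 251 = 5.139 mg/L
k = ln2 / t½ = 0.693147 / 2.60 = 0.2666 h⁻¹
C = C₀ · e^(−k·t) = 5.139 × e^(−0.2666 × 6.27)
  = 5.139 × 0.1879 = 0.9656 mg/L
(0.9656 mg/L = 0.9656 mcg/mL)

0.97 mcg/mL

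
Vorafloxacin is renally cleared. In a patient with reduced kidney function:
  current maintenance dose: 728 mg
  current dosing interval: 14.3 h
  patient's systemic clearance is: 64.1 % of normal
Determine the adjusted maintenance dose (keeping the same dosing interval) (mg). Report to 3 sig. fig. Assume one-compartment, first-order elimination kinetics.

To keep the same average steady-state level, dosing rate must scale with clearance.
CL ratio = 64.1 / 100 = 0.6410
New dose (same interval) = 728 × 0.6410 = 466.6 mg

467 mg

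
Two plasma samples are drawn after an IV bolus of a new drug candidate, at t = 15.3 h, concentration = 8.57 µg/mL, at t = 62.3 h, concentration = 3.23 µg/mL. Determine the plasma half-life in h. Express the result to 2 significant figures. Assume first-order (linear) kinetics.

k = ln(C₁/C₂) / (t₂ − t₁) = ln(8.57/3.23) / (62.3 − 15.3)
  = 0.9758 / 47.00 = 0.02076 h⁻¹
t½ = ln2 / k = 0.693147 / 0.02076 = 33.39 h

33 h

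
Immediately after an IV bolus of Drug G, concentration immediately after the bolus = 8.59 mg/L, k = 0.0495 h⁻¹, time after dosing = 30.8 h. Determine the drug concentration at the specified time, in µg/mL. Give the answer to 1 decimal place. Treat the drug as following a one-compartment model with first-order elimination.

1.9 µg/mL

C = C₀ · e^(−k·t) = 8.590 × e^(−0.04950 × 30.8)
  = 8.590 × 0.2177 = 1.870 mg/L
(1.870 mg/L = 1.870 µg/mL)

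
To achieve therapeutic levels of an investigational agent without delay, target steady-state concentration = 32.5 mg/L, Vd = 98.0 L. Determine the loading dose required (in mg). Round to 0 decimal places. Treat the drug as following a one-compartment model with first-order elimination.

3185 mg

LD = Css × Vd = 32.5 × 98.0 = 3185 mg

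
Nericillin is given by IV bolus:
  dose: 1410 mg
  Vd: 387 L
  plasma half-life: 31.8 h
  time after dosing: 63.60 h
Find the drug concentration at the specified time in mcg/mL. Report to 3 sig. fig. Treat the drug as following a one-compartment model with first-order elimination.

0.911 mcg/mL

C₀ = Dose / Vd = 1410 / 387 = 3.643 mg/L
k = ln2 / t½ = 0.693147 / 31.8 = 0.02180 h⁻¹
t / t½ = 63.60 / 31.8 = 2 half-lives
C = C₀ × (1/2)^2 = 3.643 × 0.2500 = 0.9108 mg/L
(0.9108 mg/L = 0.9108 mcg/mL)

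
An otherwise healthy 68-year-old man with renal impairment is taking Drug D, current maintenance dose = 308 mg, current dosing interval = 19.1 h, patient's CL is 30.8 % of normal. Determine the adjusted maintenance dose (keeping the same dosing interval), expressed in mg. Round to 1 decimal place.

To keep the same average steady-state level, dosing rate must scale with clearance.
CL ratio = 30.8 / 100 = 0.3080
New dose (same interval) = 308 × 0.3080 = 94.86 mg

94.9 mg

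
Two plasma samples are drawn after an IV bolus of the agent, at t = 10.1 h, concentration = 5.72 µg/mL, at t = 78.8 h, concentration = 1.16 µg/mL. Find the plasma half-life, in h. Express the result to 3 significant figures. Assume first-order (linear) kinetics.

k = ln(C₁/C₂) / (t₂ − t₁) = ln(5.72/1.16) / (78.8 − 10.1)
  = 1.596 / 68.70 = 0.02323 h⁻¹
t½ = ln2 / k = 0.693147 / 0.02323 = 29.84 h

29.8 h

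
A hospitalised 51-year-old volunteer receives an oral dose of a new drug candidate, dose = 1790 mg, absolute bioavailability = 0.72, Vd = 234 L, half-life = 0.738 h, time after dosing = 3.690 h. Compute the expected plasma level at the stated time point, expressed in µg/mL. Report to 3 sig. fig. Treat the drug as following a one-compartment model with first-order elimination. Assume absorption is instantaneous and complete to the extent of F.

0.172 µg/mL

Amount reaching circulation = F × Dose = 0.72 × 1790 = 1289 mg
C₀ = F·Dose / Vd = 1289 / 234 = 5.509 mg/L
k = ln2 / t½ = 0.693147 / 0.738 = 0.9392 h⁻¹
t / t½ = 3.690 / 0.738 = 5 half-lives
C = C₀ × (1/2)^5 = 5.509 × 0.03125 = 0.1722 mg/L
(0.1722 mg/L = 0.1722 µg/mL)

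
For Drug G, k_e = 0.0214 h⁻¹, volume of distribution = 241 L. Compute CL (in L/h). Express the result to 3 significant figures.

5.16 L/h

CL = k × Vd = 0.0214 × 241 = 5.157 L/h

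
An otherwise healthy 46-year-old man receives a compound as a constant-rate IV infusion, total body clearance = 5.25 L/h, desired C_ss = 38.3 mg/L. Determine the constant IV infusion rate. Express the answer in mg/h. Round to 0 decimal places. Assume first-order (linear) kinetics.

At steady state, infusion rate R₀ = Css × CL = 38.3 × 5.250 = 201.1 mg/h

201 mg/h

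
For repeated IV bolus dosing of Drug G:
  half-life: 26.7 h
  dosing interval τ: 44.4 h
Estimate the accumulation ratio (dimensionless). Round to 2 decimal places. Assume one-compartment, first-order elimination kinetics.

1.46

k = ln2 / t½ = 0.693147 / 26.7 = 0.02596 h⁻¹
e^(−kτ) = e^(−0.02596 × 44.4) = 0.3158
Accumulation ratio R = 1 / (1 − e^(−kτ)) = 1 / (1 − 0.3158) = 1.462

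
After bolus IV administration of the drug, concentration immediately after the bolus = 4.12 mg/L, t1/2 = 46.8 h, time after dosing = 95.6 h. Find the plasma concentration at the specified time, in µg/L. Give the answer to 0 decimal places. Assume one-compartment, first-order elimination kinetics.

k = ln2 / t½ = 0.693147 / 46.8 = 0.01481 h⁻¹
C = C₀ · e^(−k·t) = 4.120 × e^(−0.01481 × 95.6)
  = 4.120 × 0.2427 = 0.9999 mg/L
Convert: 0.9999 mg/L × 1000 = 999.9 µg/L

1000 µg/L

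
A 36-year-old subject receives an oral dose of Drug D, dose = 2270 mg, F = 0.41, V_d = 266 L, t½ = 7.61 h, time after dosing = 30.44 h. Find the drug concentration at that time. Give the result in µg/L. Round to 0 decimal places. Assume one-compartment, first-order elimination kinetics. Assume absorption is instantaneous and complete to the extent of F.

Amount reaching circulation = F × Dose = 0.41 × 2270 = 930.7 mg
C₀ = F·Dose / Vd = 930.7 / 266 = 3.499 mg/L
k = ln2 / t½ = 0.693147 / 7.61 = 0.09108 h⁻¹
t / t½ = 30.44 / 7.61 = 4 half-lives
C = C₀ × (1/2)^4 = 3.499 × 0.06250 = 0.2187 mg/L
Convert: 0.2187 mg/L × 1000 = 218.7 µg/L

219 µg/L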